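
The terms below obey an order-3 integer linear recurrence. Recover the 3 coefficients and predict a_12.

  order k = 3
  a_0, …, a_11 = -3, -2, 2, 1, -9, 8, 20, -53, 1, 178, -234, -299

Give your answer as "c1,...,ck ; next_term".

-1,-3,1 ; 1179

  a_3 = -1·2 + -3·-2 + 1·-3 = 1
  a_4 = -1·1 + -3·2 + 1·-2 = -9
  a_5 = -1·-9 + -3·1 + 1·2 = 8
  a_6 = -1·8 + -3·-9 + 1·1 = 20
  a_7 = -1·20 + -3·8 + 1·-9 = -53
  a_8 = -1·-53 + -3·20 + 1·8 = 1
  a_9 = -1·1 + -3·-53 + 1·20 = 178
  a_10 = -1·178 + -3·1 + 1·-53 = -234
  a_11 = -1·-234 + -3·178 + 1·1 = -299
  a_12 = -1·-299 + -3·-234 + 1·178 = 1179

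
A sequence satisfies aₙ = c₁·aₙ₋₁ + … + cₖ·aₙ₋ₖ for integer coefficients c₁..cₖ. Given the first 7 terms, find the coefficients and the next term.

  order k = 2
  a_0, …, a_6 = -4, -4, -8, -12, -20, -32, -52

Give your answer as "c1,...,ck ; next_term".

  a_2 = 1·-4 + 1·-4 = -8
  a_3 = 1·-8 + 1·-4 = -12
  a_4 = 1·-12 + 1·-8 = -20
  a_5 = 1·-20 + 1·-12 = -32
  a_6 = 1·-32 + 1·-20 = -52
  a_7 = 1·-52 + 1·-32 = -84

1,1 ; -84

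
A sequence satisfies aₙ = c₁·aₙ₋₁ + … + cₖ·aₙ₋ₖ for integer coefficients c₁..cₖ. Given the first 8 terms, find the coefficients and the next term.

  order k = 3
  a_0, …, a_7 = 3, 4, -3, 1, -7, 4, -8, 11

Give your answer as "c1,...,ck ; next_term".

  a_3 = 0·-3 + 1·4 + -1·3 = 1
  a_4 = 0·1 + 1·-3 + -1·4 = -7
  a_5 = 0·-7 + 1·1 + -1·-3 = 4
  a_6 = 0·4 + 1·-7 + -1·1 = -8
  a_7 = 0·-8 + 1·4 + -1·-7 = 11
  a_8 = 0·11 + 1·-8 + -1·4 = -12

0,1,-1 ; -12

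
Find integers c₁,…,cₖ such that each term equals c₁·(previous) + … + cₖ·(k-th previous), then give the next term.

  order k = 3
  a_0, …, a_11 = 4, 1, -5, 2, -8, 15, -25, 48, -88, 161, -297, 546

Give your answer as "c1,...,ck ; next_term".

-1,1,-1 ; -1004

  a_3 = -1·-5 + 1·1 + -1·4 = 2
  a_4 = -1·2 + 1·-5 + -1·1 = -8
  a_5 = -1·-8 + 1·2 + -1·-5 = 15
  a_6 = -1·15 + 1·-8 + -1·2 = -25
  a_7 = -1·-25 + 1·15 + -1·-8 = 48
  a_8 = -1·48 + 1·-25 + -1·15 = -88
  a_9 = -1·-88 + 1·48 + -1·-25 = 161
  a_10 = -1·161 + 1·-88 + -1·48 = -297
  a_11 = -1·-297 + 1·161 + -1·-88 = 546
  a_12 = -1·546 + 1·-297 + -1·161 = -1004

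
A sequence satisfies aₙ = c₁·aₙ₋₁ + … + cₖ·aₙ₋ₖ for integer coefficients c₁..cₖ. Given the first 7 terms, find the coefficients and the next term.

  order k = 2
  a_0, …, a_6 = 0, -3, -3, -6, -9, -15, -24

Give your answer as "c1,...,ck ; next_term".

  a_2 = 1·-3 + 1·0 = -3
  a_3 = 1·-3 + 1·-3 = -6
  a_4 = 1·-6 + 1·-3 = -9
  a_5 = 1·-9 + 1·-6 = -15
  a_6 = 1·-15 + 1·-9 = -24
  a_7 = 1·-24 + 1·-15 = -39

1,1 ; -39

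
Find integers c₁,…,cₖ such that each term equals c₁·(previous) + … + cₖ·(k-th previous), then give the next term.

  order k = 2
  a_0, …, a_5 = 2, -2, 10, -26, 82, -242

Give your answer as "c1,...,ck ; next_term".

-2,3 ; 730

  a_2 = -2·-2 + 3·2 = 10
  a_3 = -2·10 + 3·-2 = -26
  a_4 = -2·-26 + 3·10 = 82
  a_5 = -2·82 + 3·-26 = -242
  a_6 = -2·-242 + 3·82 = 730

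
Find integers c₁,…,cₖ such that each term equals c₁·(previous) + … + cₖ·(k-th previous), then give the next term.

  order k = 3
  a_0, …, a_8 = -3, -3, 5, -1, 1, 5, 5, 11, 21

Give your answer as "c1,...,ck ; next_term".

  a_3 = 1·5 + 1·-3 + 1·-3 = -1
  a_4 = 1·-1 + 1·5 + 1·-3 = 1
  a_5 = 1·1 + 1·-1 + 1·5 = 5
  a_6 = 1·5 + 1·1 + 1·-1 = 5
  a_7 = 1·5 + 1·5 + 1·1 = 11
  a_8 = 1·11 + 1·5 + 1·5 = 21
  a_9 = 1·21 + 1·11 + 1·5 = 37

1,1,1 ; 37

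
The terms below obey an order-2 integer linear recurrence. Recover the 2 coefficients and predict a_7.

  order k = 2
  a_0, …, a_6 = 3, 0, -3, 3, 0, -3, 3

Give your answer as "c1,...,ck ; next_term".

  a_2 = -1·0 + -1·3 = -3
  a_3 = -1·-3 + -1·0 = 3
  a_4 = -1·3 + -1·-3 = 0
  a_5 = -1·0 + -1·3 = -3
  a_6 = -1·-3 + -1·0 = 3
  a_7 = -1·3 + -1·-3 = 0

-1,-1 ; 0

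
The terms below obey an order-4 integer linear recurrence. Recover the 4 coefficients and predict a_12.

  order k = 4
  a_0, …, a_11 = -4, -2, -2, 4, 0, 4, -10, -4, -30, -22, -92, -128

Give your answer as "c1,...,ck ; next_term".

  a_4 = 2·4 + 1·-2 + -3·-2 + 3·-4 = 0
  a_5 = 2·0 + 1·4 + -3·-2 + 3·-2 = 4
  a_6 = 2·4 + 1·0 + -3·4 + 3·-2 = -10
  a_7 = 2·-10 + 1·4 + -3·0 + 3·4 = -4
  a_8 = 2·-4 + 1·-10 + -3·4 + 3·0 = -30
  a_9 = 2·-30 + 1·-4 + -3·-10 + 3·4 = -22
  a_10 = 2·-22 + 1·-30 + -3·-4 + 3·-10 = -92
  a_11 = 2·-92 + 1·-22 + -3·-30 + 3·-4 = -128
  a_12 = 2·-128 + 1·-92 + -3·-22 + 3·-30 = -372

2,1,-3,3 ; -372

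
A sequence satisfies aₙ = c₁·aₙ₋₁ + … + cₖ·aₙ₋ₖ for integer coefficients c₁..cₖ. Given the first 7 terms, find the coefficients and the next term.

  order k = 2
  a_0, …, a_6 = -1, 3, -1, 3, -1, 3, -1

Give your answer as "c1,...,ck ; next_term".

0,1 ; 3

  a_2 = 0·3 + 1·-1 = -1
  a_3 = 0·-1 + 1·3 = 3
  a_4 = 0·3 + 1·-1 = -1
  a_5 = 0·-1 + 1·3 = 3
  a_6 = 0·3 + 1·-1 = -1
  a_7 = 0·-1 + 1·3 = 3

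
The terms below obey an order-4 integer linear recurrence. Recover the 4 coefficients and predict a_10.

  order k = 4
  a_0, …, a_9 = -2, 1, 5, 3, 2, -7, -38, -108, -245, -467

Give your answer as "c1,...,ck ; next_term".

  a_4 = 3·3 + -2·5 + -1·1 + -2·-2 = 2
  a_5 = 3·2 + -2·3 + -1·5 + -2·1 = -7
  a_6 = 3·-7 + -2·2 + -1·3 + -2·5 = -38
  a_7 = 3·-38 + -2·-7 + -1·2 + -2·3 = -108
  a_8 = 3·-108 + -2·-38 + -1·-7 + -2·2 = -245
  a_9 = 3·-245 + -2·-108 + -1·-38 + -2·-7 = -467
  a_10 = 3·-467 + -2·-245 + -1·-108 + -2·-38 = -727

3,-2,-1,-2 ; -727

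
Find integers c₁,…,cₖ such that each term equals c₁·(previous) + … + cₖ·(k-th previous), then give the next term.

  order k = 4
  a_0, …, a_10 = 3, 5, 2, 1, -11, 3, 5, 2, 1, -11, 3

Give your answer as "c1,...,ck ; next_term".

-1,-1,-1,-1 ; 5

  a_4 = -1·1 + -1·2 + -1·5 + -1·3 = -11
  a_5 = -1·-11 + -1·1 + -1·2 + -1·5 = 3
  a_6 = -1·3 + -1·-11 + -1·1 + -1·2 = 5
  a_7 = -1·5 + -1·3 + -1·-11 + -1·1 = 2
  a_8 = -1·2 + -1·5 + -1·3 + -1·-11 = 1
  a_9 = -1·1 + -1·2 + -1·5 + -1·3 = -11
  a_10 = -1·-11 + -1·1 + -1·2 + -1·5 = 3
  a_11 = -1·3 + -1·-11 + -1·1 + -1·2 = 5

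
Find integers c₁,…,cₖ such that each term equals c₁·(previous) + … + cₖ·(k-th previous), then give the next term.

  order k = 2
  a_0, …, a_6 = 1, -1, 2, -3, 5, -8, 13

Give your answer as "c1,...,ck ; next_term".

-1,1 ; -21

  a_2 = -1·-1 + 1·1 = 2
  a_3 = -1·2 + 1·-1 = -3
  a_4 = -1·-3 + 1·2 = 5
  a_5 = -1·5 + 1·-3 = -8
  a_6 = -1·-8 + 1·5 = 13
  a_7 = -1·13 + 1·-8 = -21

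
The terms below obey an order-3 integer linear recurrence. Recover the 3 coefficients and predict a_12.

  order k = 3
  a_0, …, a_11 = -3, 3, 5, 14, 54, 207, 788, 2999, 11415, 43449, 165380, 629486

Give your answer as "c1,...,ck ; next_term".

  a_3 = 4·5 + -1·3 + 1·-3 = 14
  a_4 = 4·14 + -1·5 + 1·3 = 54
  a_5 = 4·54 + -1·14 + 1·5 = 207
  a_6 = 4·207 + -1·54 + 1·14 = 788
  a_7 = 4·788 + -1·207 + 1·54 = 2999
  a_8 = 4·2999 + -1·788 + 1·207 = 11415
  a_9 = 4·11415 + -1·2999 + 1·788 = 43449
  a_10 = 4·43449 + -1·11415 + 1·2999 = 165380
  a_11 = 4·165380 + -1·43449 + 1·11415 = 629486
  a_12 = 4·629486 + -1·165380 + 1·43449 = 2396013

4,-1,1 ; 2396013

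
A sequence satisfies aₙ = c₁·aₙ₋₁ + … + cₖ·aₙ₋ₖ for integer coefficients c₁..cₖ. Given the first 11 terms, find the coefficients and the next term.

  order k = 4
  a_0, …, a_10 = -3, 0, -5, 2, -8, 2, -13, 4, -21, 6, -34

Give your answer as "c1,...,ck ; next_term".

  a_4 = 0·2 + 1·-5 + 0·0 + 1·-3 = -8
  a_5 = 0·-8 + 1·2 + 0·-5 + 1·0 = 2
  a_6 = 0·2 + 1·-8 + 0·2 + 1·-5 = -13
  a_7 = 0·-13 + 1·2 + 0·-8 + 1·2 = 4
  a_8 = 0·4 + 1·-13 + 0·2 + 1·-8 = -21
  a_9 = 0·-21 + 1·4 + 0·-13 + 1·2 = 6
  a_10 = 0·6 + 1·-21 + 0·4 + 1·-13 = -34
  a_11 = 0·-34 + 1·6 + 0·-21 + 1·4 = 10

0,1,0,1 ; 10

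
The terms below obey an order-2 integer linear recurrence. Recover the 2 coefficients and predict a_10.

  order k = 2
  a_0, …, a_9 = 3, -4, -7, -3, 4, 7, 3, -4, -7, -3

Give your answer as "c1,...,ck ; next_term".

1,-1 ; 4

  a_2 = 1·-4 + -1·3 = -7
  a_3 = 1·-7 + -1·-4 = -3
  a_4 = 1·-3 + -1·-7 = 4
  a_5 = 1·4 + -1·-3 = 7
  a_6 = 1·7 + -1·4 = 3
  a_7 = 1·3 + -1·7 = -4
  a_8 = 1·-4 + -1·3 = -7
  a_9 = 1·-7 + -1·-4 = -3
  a_10 = 1·-3 + -1·-7 = 4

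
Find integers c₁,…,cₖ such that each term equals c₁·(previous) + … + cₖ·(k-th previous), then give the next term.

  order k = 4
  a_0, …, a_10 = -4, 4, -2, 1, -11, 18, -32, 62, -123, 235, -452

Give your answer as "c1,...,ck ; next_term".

-1,1,-1,1 ; 872

  a_4 = -1·1 + 1·-2 + -1·4 + 1·-4 = -11
  a_5 = -1·-11 + 1·1 + -1·-2 + 1·4 = 18
  a_6 = -1·18 + 1·-11 + -1·1 + 1·-2 = -32
  a_7 = -1·-32 + 1·18 + -1·-11 + 1·1 = 62
  a_8 = -1·62 + 1·-32 + -1·18 + 1·-11 = -123
  a_9 = -1·-123 + 1·62 + -1·-32 + 1·18 = 235
  a_10 = -1·235 + 1·-123 + -1·62 + 1·-32 = -452
  a_11 = -1·-452 + 1·235 + -1·-123 + 1·62 = 872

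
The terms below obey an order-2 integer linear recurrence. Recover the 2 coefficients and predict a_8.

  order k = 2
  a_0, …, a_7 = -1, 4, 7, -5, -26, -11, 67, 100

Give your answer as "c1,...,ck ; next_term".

  a_2 = 1·4 + -3·-1 = 7
  a_3 = 1·7 + -3·4 = -5
  a_4 = 1·-5 + -3·7 = -26
  a_5 = 1·-26 + -3·-5 = -11
  a_6 = 1·-11 + -3·-26 = 67
  a_7 = 1·67 + -3·-11 = 100
  a_8 = 1·100 + -3·67 = -101

1,-3 ; -101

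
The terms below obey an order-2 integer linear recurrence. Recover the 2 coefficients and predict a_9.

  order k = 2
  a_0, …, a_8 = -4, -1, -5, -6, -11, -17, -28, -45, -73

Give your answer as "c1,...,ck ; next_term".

1,1 ; -118

  a_2 = 1·-1 + 1·-4 = -5
  a_3 = 1·-5 + 1·-1 = -6
  a_4 = 1·-6 + 1·-5 = -11
  a_5 = 1·-11 + 1·-6 = -17
  a_6 = 1·-17 + 1·-11 = -28
  a_7 = 1·-28 + 1·-17 = -45
  a_8 = 1·-45 + 1·-28 = -73
  a_9 = 1·-73 + 1·-45 = -118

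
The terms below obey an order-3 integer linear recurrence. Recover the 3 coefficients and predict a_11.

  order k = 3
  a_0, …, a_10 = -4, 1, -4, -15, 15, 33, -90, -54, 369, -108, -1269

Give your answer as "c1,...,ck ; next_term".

  a_3 = 0·-4 + -3·1 + 3·-4 = -15
  a_4 = 0·-15 + -3·-4 + 3·1 = 15
  a_5 = 0·15 + -3·-15 + 3·-4 = 33
  a_6 = 0·33 + -3·15 + 3·-15 = -90
  a_7 = 0·-90 + -3·33 + 3·15 = -54
  a_8 = 0·-54 + -3·-90 + 3·33 = 369
  a_9 = 0·369 + -3·-54 + 3·-90 = -108
  a_10 = 0·-108 + -3·369 + 3·-54 = -1269
  a_11 = 0·-1269 + -3·-108 + 3·369 = 1431

0,-3,3 ; 1431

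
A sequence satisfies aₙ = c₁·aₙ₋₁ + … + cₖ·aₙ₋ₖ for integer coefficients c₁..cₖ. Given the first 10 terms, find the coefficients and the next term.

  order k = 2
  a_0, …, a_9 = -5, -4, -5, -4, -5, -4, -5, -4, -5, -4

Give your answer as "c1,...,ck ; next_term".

  a_2 = 0·-4 + 1·-5 = -5
  a_3 = 0·-5 + 1·-4 = -4
  a_4 = 0·-4 + 1·-5 = -5
  a_5 = 0·-5 + 1·-4 = -4
  a_6 = 0·-4 + 1·-5 = -5
  a_7 = 0·-5 + 1·-4 = -4
  a_8 = 0·-4 + 1·-5 = -5
  a_9 = 0·-5 + 1·-4 = -4
  a_10 = 0·-4 + 1·-5 = -5

0,1 ; -5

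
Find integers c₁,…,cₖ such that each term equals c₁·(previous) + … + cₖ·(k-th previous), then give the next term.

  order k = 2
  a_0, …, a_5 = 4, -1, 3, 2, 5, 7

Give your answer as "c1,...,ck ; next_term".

1,1 ; 12

  a_2 = 1·-1 + 1·4 = 3
  a_3 = 1·3 + 1·-1 = 2
  a_4 = 1·2 + 1·3 = 5
  a_5 = 1·5 + 1·2 = 7
  a_6 = 1·7 + 1·5 = 12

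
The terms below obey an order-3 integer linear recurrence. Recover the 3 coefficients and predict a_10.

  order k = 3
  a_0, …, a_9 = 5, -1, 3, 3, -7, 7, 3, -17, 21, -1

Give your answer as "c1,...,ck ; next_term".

-1,-1,1 ; -37

  a_3 = -1·3 + -1·-1 + 1·5 = 3
  a_4 = -1·3 + -1·3 + 1·-1 = -7
  a_5 = -1·-7 + -1·3 + 1·3 = 7
  a_6 = -1·7 + -1·-7 + 1·3 = 3
  a_7 = -1·3 + -1·7 + 1·-7 = -17
  a_8 = -1·-17 + -1·3 + 1·7 = 21
  a_9 = -1·21 + -1·-17 + 1·3 = -1
  a_10 = -1·-1 + -1·21 + 1·-17 = -37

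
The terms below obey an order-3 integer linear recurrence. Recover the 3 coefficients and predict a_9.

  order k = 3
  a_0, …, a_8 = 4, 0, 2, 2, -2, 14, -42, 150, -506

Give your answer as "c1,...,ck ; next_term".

  a_3 = -3·2 + 2·0 + 2·4 = 2
  a_4 = -3·2 + 2·2 + 2·0 = -2
  a_5 = -3·-2 + 2·2 + 2·2 = 14
  a_6 = -3·14 + 2·-2 + 2·2 = -42
  a_7 = -3·-42 + 2·14 + 2·-2 = 150
  a_8 = -3·150 + 2·-42 + 2·14 = -506
  a_9 = -3·-506 + 2·150 + 2·-42 = 1734

-3,2,2 ; 1734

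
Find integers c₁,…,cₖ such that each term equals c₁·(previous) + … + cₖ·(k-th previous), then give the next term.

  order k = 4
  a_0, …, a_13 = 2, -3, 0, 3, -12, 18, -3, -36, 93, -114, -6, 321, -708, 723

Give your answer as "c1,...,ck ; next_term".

-1,-1,1,-3 ; 324

  a_4 = -1·3 + -1·0 + 1·-3 + -3·2 = -12
  a_5 = -1·-12 + -1·3 + 1·0 + -3·-3 = 18
  a_6 = -1·18 + -1·-12 + 1·3 + -3·0 = -3
  a_7 = -1·-3 + -1·18 + 1·-12 + -3·3 = -36
  a_8 = -1·-36 + -1·-3 + 1·18 + -3·-12 = 93
  a_9 = -1·93 + -1·-36 + 1·-3 + -3·18 = -114
  a_10 = -1·-114 + -1·93 + 1·-36 + -3·-3 = -6
  a_11 = -1·-6 + -1·-114 + 1·93 + -3·-36 = 321
  a_12 = -1·321 + -1·-6 + 1·-114 + -3·93 = -708
  a_13 = -1·-708 + -1·321 + 1·-6 + -3·-114 = 723
  a_14 = -1·723 + -1·-708 + 1·321 + -3·-6 = 324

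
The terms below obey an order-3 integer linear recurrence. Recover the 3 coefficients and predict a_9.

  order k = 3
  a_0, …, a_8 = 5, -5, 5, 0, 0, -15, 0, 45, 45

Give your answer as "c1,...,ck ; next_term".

0,-3,-3 ; -135

  a_3 = 0·5 + -3·-5 + -3·5 = 0
  a_4 = 0·0 + -3·5 + -3·-5 = 0
  a_5 = 0·0 + -3·0 + -3·5 = -15
  a_6 = 0·-15 + -3·0 + -3·0 = 0
  a_7 = 0·0 + -3·-15 + -3·0 = 45
  a_8 = 0·45 + -3·0 + -3·-15 = 45
  a_9 = 0·45 + -3·45 + -3·0 = -135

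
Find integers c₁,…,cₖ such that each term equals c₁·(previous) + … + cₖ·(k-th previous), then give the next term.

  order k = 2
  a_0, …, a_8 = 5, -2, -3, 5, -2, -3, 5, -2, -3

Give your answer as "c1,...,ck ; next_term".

-1,-1 ; 5

  a_2 = -1·-2 + -1·5 = -3
  a_3 = -1·-3 + -1·-2 = 5
  a_4 = -1·5 + -1·-3 = -2
  a_5 = -1·-2 + -1·5 = -3
  a_6 = -1·-3 + -1·-2 = 5
  a_7 = -1·5 + -1·-3 = -2
  a_8 = -1·-2 + -1·5 = -3
  a_9 = -1·-3 + -1·-2 = 5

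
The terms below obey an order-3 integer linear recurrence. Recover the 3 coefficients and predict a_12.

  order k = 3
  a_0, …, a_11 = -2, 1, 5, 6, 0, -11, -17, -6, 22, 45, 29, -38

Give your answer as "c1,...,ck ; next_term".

  a_3 = 1·5 + -1·1 + -1·-2 = 6
  a_4 = 1·6 + -1·5 + -1·1 = 0
  a_5 = 1·0 + -1·6 + -1·5 = -11
  a_6 = 1·-11 + -1·0 + -1·6 = -17
  a_7 = 1·-17 + -1·-11 + -1·0 = -6
  a_8 = 1·-6 + -1·-17 + -1·-11 = 22
  a_9 = 1·22 + -1·-6 + -1·-17 = 45
  a_10 = 1·45 + -1·22 + -1·-6 = 29
  a_11 = 1·29 + -1·45 + -1·22 = -38
  a_12 = 1·-38 + -1·29 + -1·45 = -112

1,-1,-1 ; -112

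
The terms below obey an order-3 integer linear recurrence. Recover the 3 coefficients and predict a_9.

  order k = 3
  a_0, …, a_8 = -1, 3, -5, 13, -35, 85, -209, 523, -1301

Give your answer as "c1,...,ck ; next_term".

  a_3 = -2·-5 + 0·3 + -3·-1 = 13
  a_4 = -2·13 + 0·-5 + -3·3 = -35
  a_5 = -2·-35 + 0·13 + -3·-5 = 85
  a_6 = -2·85 + 0·-35 + -3·13 = -209
  a_7 = -2·-209 + 0·85 + -3·-35 = 523
  a_8 = -2·523 + 0·-209 + -3·85 = -1301
  a_9 = -2·-1301 + 0·523 + -3·-209 = 3229

-2,0,-3 ; 3229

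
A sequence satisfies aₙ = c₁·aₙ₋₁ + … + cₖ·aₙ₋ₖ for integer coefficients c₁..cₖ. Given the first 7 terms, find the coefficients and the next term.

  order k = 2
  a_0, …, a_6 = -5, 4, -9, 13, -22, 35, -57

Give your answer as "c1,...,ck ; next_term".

  a_2 = -1·4 + 1·-5 = -9
  a_3 = -1·-9 + 1·4 = 13
  a_4 = -1·13 + 1·-9 = -22
  a_5 = -1·-22 + 1·13 = 35
  a_6 = -1·35 + 1·-22 = -57
  a_7 = -1·-57 + 1·35 = 92

-1,1 ; 92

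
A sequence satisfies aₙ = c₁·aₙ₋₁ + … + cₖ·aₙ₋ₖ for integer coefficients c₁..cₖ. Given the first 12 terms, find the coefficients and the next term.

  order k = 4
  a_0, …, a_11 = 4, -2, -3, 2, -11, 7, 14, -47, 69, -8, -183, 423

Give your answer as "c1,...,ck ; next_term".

-1,-1,2,-2 ; -394

  a_4 = -1·2 + -1·-3 + 2·-2 + -2·4 = -11
  a_5 = -1·-11 + -1·2 + 2·-3 + -2·-2 = 7
  a_6 = -1·7 + -1·-11 + 2·2 + -2·-3 = 14
  a_7 = -1·14 + -1·7 + 2·-11 + -2·2 = -47
  a_8 = -1·-47 + -1·14 + 2·7 + -2·-11 = 69
  a_9 = -1·69 + -1·-47 + 2·14 + -2·7 = -8
  a_10 = -1·-8 + -1·69 + 2·-47 + -2·14 = -183
  a_11 = -1·-183 + -1·-8 + 2·69 + -2·-47 = 423
  a_12 = -1·423 + -1·-183 + 2·-8 + -2·69 = -394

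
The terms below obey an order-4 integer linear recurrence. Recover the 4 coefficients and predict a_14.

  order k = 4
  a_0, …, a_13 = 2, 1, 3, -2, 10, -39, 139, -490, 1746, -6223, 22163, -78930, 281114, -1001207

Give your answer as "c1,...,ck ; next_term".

  a_4 = -3·-2 + 1·3 + -3·1 + 2·2 = 10
  a_5 = -3·10 + 1·-2 + -3·3 + 2·1 = -39
  a_6 = -3·-39 + 1·10 + -3·-2 + 2·3 = 139
  a_7 = -3·139 + 1·-39 + -3·10 + 2·-2 = -490
  a_8 = -3·-490 + 1·139 + -3·-39 + 2·10 = 1746
  a_9 = -3·1746 + 1·-490 + -3·139 + 2·-39 = -6223
  a_10 = -3·-6223 + 1·1746 + -3·-490 + 2·139 = 22163
  a_11 = -3·22163 + 1·-6223 + -3·1746 + 2·-490 = -78930
  a_12 = -3·-78930 + 1·22163 + -3·-6223 + 2·1746 = 281114
  a_13 = -3·281114 + 1·-78930 + -3·22163 + 2·-6223 = -1001207
  a_14 = -3·-1001207 + 1·281114 + -3·-78930 + 2·22163 = 3565851

-3,1,-3,2 ; 3565851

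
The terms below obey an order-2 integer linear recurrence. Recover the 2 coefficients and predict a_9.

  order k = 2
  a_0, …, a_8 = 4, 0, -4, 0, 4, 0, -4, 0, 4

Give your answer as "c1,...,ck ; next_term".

0,-1 ; 0

  a_2 = 0·0 + -1·4 = -4
  a_3 = 0·-4 + -1·0 = 0
  a_4 = 0·0 + -1·-4 = 4
  a_5 = 0·4 + -1·0 = 0
  a_6 = 0·0 + -1·4 = -4
  a_7 = 0·-4 + -1·0 = 0
  a_8 = 0·0 + -1·-4 = 4
  a_9 = 0·4 + -1·0 = 0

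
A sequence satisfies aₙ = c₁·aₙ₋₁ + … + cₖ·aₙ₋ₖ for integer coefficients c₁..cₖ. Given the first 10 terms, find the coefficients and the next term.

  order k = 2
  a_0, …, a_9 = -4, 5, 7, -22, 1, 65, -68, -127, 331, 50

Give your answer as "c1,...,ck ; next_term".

  a_2 = -1·5 + -3·-4 = 7
  a_3 = -1·7 + -3·5 = -22
  a_4 = -1·-22 + -3·7 = 1
  a_5 = -1·1 + -3·-22 = 65
  a_6 = -1·65 + -3·1 = -68
  a_7 = -1·-68 + -3·65 = -127
  a_8 = -1·-127 + -3·-68 = 331
  a_9 = -1·331 + -3·-127 = 50
  a_10 = -1·50 + -3·331 = -1043

-1,-3 ; -1043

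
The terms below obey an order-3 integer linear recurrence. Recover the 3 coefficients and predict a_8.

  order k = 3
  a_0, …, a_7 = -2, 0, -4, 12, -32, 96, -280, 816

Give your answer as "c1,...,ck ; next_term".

  a_3 = -2·-4 + 2·0 + -2·-2 = 12
  a_4 = -2·12 + 2·-4 + -2·0 = -32
  a_5 = -2·-32 + 2·12 + -2·-4 = 96
  a_6 = -2·96 + 2·-32 + -2·12 = -280
  a_7 = -2·-280 + 2·96 + -2·-32 = 816
  a_8 = -2·816 + 2·-280 + -2·96 = -2384

-2,2,-2 ; -2384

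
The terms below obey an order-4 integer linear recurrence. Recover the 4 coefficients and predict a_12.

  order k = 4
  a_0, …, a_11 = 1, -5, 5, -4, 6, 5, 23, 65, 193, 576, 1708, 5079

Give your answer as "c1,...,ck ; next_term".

  a_4 = 2·-4 + 3·5 + 0·-5 + -1·1 = 6
  a_5 = 2·6 + 3·-4 + 0·5 + -1·-5 = 5
  a_6 = 2·5 + 3·6 + 0·-4 + -1·5 = 23
  a_7 = 2·23 + 3·5 + 0·6 + -1·-4 = 65
  a_8 = 2·65 + 3·23 + 0·5 + -1·6 = 193
  a_9 = 2·193 + 3·65 + 0·23 + -1·5 = 576
  a_10 = 2·576 + 3·193 + 0·65 + -1·23 = 1708
  a_11 = 2·1708 + 3·576 + 0·193 + -1·65 = 5079
  a_12 = 2·5079 + 3·1708 + 0·576 + -1·193 = 15089

2,3,0,-1 ; 15089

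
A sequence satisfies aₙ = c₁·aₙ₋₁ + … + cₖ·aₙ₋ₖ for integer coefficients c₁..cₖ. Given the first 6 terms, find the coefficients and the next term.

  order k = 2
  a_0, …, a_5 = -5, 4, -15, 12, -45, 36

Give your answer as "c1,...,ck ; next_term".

0,3 ; -135

  a_2 = 0·4 + 3·-5 = -15
  a_3 = 0·-15 + 3·4 = 12
  a_4 = 0·12 + 3·-15 = -45
  a_5 = 0·-45 + 3·12 = 36
  a_6 = 0·36 + 3·-45 = -135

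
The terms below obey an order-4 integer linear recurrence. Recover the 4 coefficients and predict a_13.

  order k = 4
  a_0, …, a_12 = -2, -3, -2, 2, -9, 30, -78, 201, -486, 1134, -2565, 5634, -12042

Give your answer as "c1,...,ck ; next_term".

  a_4 = -3·2 + 0·-2 + 3·-3 + -3·-2 = -9
  a_5 = -3·-9 + 0·2 + 3·-2 + -3·-3 = 30
  a_6 = -3·30 + 0·-9 + 3·2 + -3·-2 = -78
  a_7 = -3·-78 + 0·30 + 3·-9 + -3·2 = 201
  a_8 = -3·201 + 0·-78 + 3·30 + -3·-9 = -486
  a_9 = -3·-486 + 0·201 + 3·-78 + -3·30 = 1134
  a_10 = -3·1134 + 0·-486 + 3·201 + -3·-78 = -2565
  a_11 = -3·-2565 + 0·1134 + 3·-486 + -3·201 = 5634
  a_12 = -3·5634 + 0·-2565 + 3·1134 + -3·-486 = -12042
  a_13 = -3·-12042 + 0·5634 + 3·-2565 + -3·1134 = 25029

-3,0,3,-3 ; 25029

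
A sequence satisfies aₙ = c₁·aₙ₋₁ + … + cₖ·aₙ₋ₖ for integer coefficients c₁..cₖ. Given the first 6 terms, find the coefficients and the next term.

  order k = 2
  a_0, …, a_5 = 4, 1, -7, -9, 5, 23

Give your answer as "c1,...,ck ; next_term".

  a_2 = 1·1 + -2·4 = -7
  a_3 = 1·-7 + -2·1 = -9
  a_4 = 1·-9 + -2·-7 = 5
  a_5 = 1·5 + -2·-9 = 23
  a_6 = 1·23 + -2·5 = 13

1,-2 ; 13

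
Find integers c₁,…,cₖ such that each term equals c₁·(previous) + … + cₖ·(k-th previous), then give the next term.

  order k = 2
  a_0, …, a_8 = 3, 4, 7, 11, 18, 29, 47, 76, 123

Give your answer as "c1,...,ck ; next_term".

  a_2 = 1·4 + 1·3 = 7
  a_3 = 1·7 + 1·4 = 11
  a_4 = 1·11 + 1·7 = 18
  a_5 = 1·18 + 1·11 = 29
  a_6 = 1·29 + 1·18 = 47
  a_7 = 1·47 + 1·29 = 76
  a_8 = 1·76 + 1·47 = 123
  a_9 = 1·123 + 1·76 = 199

1,1 ; 199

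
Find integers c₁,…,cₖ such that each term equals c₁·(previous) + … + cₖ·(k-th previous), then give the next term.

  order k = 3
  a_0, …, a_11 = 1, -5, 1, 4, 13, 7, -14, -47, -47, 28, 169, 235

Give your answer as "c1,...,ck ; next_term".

1,-1,-2 ; 10

  a_3 = 1·1 + -1·-5 + -2·1 = 4
  a_4 = 1·4 + -1·1 + -2·-5 = 13
  a_5 = 1·13 + -1·4 + -2·1 = 7
  a_6 = 1·7 + -1·13 + -2·4 = -14
  a_7 = 1·-14 + -1·7 + -2·13 = -47
  a_8 = 1·-47 + -1·-14 + -2·7 = -47
  a_9 = 1·-47 + -1·-47 + -2·-14 = 28
  a_10 = 1·28 + -1·-47 + -2·-47 = 169
  a_11 = 1·169 + -1·28 + -2·-47 = 235
  a_12 = 1·235 + -1·169 + -2·28 = 10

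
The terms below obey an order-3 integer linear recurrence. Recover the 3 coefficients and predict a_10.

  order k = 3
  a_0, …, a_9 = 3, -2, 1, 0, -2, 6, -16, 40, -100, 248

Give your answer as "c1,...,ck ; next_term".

  a_3 = -2·1 + 2·-2 + 2·3 = 0
  a_4 = -2·0 + 2·1 + 2·-2 = -2
  a_5 = -2·-2 + 2·0 + 2·1 = 6
  a_6 = -2·6 + 2·-2 + 2·0 = -16
  a_7 = -2·-16 + 2·6 + 2·-2 = 40
  a_8 = -2·40 + 2·-16 + 2·6 = -100
  a_9 = -2·-100 + 2·40 + 2·-16 = 248
  a_10 = -2·248 + 2·-100 + 2·40 = -616

-2,2,2 ; -616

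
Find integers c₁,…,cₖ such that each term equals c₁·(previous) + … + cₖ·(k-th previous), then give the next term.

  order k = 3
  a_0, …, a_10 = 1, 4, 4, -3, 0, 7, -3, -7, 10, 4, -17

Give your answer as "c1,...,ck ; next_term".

0,-1,1 ; 6

  a_3 = 0·4 + -1·4 + 1·1 = -3
  a_4 = 0·-3 + -1·4 + 1·4 = 0
  a_5 = 0·0 + -1·-3 + 1·4 = 7
  a_6 = 0·7 + -1·0 + 1·-3 = -3
  a_7 = 0·-3 + -1·7 + 1·0 = -7
  a_8 = 0·-7 + -1·-3 + 1·7 = 10
  a_9 = 0·10 + -1·-7 + 1·-3 = 4
  a_10 = 0·4 + -1·10 + 1·-7 = -17
  a_11 = 0·-17 + -1·4 + 1·10 = 6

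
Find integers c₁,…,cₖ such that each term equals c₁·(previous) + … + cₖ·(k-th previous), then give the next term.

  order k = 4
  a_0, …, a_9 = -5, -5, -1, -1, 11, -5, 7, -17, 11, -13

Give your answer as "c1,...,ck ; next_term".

  a_4 = -1·-1 + 0·-1 + -1·-5 + -1·-5 = 11
  a_5 = -1·11 + 0·-1 + -1·-1 + -1·-5 = -5
  a_6 = -1·-5 + 0·11 + -1·-1 + -1·-1 = 7
  a_7 = -1·7 + 0·-5 + -1·11 + -1·-1 = -17
  a_8 = -1·-17 + 0·7 + -1·-5 + -1·11 = 11
  a_9 = -1·11 + 0·-17 + -1·7 + -1·-5 = -13
  a_10 = -1·-13 + 0·11 + -1·-17 + -1·7 = 23

-1,0,-1,-1 ; 23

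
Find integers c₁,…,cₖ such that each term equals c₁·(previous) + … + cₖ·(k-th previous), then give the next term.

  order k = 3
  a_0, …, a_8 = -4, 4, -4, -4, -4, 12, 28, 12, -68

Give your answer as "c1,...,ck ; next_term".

1,-2,-2 ; -148

  a_3 = 1·-4 + -2·4 + -2·-4 = -4
  a_4 = 1·-4 + -2·-4 + -2·4 = -4
  a_5 = 1·-4 + -2·-4 + -2·-4 = 12
  a_6 = 1·12 + -2·-4 + -2·-4 = 28
  a_7 = 1·28 + -2·12 + -2·-4 = 12
  a_8 = 1·12 + -2·28 + -2·12 = -68
  a_9 = 1·-68 + -2·12 + -2·28 = -148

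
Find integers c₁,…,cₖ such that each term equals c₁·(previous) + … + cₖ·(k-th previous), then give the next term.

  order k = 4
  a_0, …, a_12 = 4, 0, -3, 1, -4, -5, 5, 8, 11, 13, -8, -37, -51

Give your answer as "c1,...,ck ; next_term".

1,-1,0,-2 ; -40

  a_4 = 1·1 + -1·-3 + 0·0 + -2·4 = -4
  a_5 = 1·-4 + -1·1 + 0·-3 + -2·0 = -5
  a_6 = 1·-5 + -1·-4 + 0·1 + -2·-3 = 5
  a_7 = 1·5 + -1·-5 + 0·-4 + -2·1 = 8
  a_8 = 1·8 + -1·5 + 0·-5 + -2·-4 = 11
  a_9 = 1·11 + -1·8 + 0·5 + -2·-5 = 13
  a_10 = 1·13 + -1·11 + 0·8 + -2·5 = -8
  a_11 = 1·-8 + -1·13 + 0·11 + -2·8 = -37
  a_12 = 1·-37 + -1·-8 + 0·13 + -2·11 = -51
  a_13 = 1·-51 + -1·-37 + 0·-8 + -2·13 = -40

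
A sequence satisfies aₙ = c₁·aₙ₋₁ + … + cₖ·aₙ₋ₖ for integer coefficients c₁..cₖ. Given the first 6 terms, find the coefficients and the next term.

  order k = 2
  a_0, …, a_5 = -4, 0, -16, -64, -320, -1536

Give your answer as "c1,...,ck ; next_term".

4,4 ; -7424

  a_2 = 4·0 + 4·-4 = -16
  a_3 = 4·-16 + 4·0 = -64
  a_4 = 4·-64 + 4·-16 = -320
  a_5 = 4·-320 + 4·-64 = -1536
  a_6 = 4·-1536 + 4·-320 = -7424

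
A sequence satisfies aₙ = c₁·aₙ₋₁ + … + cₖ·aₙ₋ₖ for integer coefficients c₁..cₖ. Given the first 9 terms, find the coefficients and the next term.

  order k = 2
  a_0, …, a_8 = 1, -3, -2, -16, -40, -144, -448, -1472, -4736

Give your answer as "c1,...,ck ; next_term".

2,4 ; -15360

  a_2 = 2·-3 + 4·1 = -2
  a_3 = 2·-2 + 4·-3 = -16
  a_4 = 2·-16 + 4·-2 = -40
  a_5 = 2·-40 + 4·-16 = -144
  a_6 = 2·-144 + 4·-40 = -448
  a_7 = 2·-448 + 4·-144 = -1472
  a_8 = 2·-1472 + 4·-448 = -4736
  a_9 = 2·-4736 + 4·-1472 = -15360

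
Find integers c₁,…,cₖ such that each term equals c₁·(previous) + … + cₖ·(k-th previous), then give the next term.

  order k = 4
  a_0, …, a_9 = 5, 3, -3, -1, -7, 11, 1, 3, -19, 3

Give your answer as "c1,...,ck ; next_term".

  a_4 = -1·-1 + -1·-3 + -2·3 + -1·5 = -7
  a_5 = -1·-7 + -1·-1 + -2·-3 + -1·3 = 11
  a_6 = -1·11 + -1·-7 + -2·-1 + -1·-3 = 1
  a_7 = -1·1 + -1·11 + -2·-7 + -1·-1 = 3
  a_8 = -1·3 + -1·1 + -2·11 + -1·-7 = -19
  a_9 = -1·-19 + -1·3 + -2·1 + -1·11 = 3
  a_10 = -1·3 + -1·-19 + -2·3 + -1·1 = 9

-1,-1,-2,-1 ; 9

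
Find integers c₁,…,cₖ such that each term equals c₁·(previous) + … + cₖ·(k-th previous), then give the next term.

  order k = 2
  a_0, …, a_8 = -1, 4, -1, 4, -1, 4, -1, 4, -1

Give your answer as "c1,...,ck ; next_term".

  a_2 = 0·4 + 1·-1 = -1
  a_3 = 0·-1 + 1·4 = 4
  a_4 = 0·4 + 1·-1 = -1
  a_5 = 0·-1 + 1·4 = 4
  a_6 = 0·4 + 1·-1 = -1
  a_7 = 0·-1 + 1·4 = 4
  a_8 = 0·4 + 1·-1 = -1
  a_9 = 0·-1 + 1·4 = 4

0,1 ; 4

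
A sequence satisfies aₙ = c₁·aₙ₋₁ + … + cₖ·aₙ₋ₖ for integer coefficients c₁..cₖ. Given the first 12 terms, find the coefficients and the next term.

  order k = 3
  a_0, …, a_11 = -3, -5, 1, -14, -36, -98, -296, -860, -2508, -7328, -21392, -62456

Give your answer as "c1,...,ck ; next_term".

2,2,2 ; -182352

  a_3 = 2·1 + 2·-5 + 2·-3 = -14
  a_4 = 2·-14 + 2·1 + 2·-5 = -36
  a_5 = 2·-36 + 2·-14 + 2·1 = -98
  a_6 = 2·-98 + 2·-36 + 2·-14 = -296
  a_7 = 2·-296 + 2·-98 + 2·-36 = -860
  a_8 = 2·-860 + 2·-296 + 2·-98 = -2508
  a_9 = 2·-2508 + 2·-860 + 2·-296 = -7328
  a_10 = 2·-7328 + 2·-2508 + 2·-860 = -21392
  a_11 = 2·-21392 + 2·-7328 + 2·-2508 = -62456
  a_12 = 2·-62456 + 2·-21392 + 2·-7328 = -182352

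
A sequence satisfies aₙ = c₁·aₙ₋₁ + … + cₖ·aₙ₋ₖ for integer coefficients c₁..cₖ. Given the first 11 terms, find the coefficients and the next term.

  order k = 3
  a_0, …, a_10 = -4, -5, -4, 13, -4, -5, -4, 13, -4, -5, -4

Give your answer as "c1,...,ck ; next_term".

  a_3 = -1·-4 + -1·-5 + -1·-4 = 13
  a_4 = -1·13 + -1·-4 + -1·-5 = -4
  a_5 = -1·-4 + -1·13 + -1·-4 = -5
  a_6 = -1·-5 + -1·-4 + -1·13 = -4
  a_7 = -1·-4 + -1·-5 + -1·-4 = 13
  a_8 = -1·13 + -1·-4 + -1·-5 = -4
  a_9 = -1·-4 + -1·13 + -1·-4 = -5
  a_10 = -1·-5 + -1·-4 + -1·13 = -4
  a_11 = -1·-4 + -1·-5 + -1·-4 = 13

-1,-1,-1 ; 13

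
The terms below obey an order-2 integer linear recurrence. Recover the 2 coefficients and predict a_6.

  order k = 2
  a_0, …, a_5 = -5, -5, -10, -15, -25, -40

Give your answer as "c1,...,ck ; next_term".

  a_2 = 1·-5 + 1·-5 = -10
  a_3 = 1·-10 + 1·-5 = -15
  a_4 = 1·-15 + 1·-10 = -25
  a_5 = 1·-25 + 1·-15 = -40
  a_6 = 1·-40 + 1·-25 = -65

1,1 ; -65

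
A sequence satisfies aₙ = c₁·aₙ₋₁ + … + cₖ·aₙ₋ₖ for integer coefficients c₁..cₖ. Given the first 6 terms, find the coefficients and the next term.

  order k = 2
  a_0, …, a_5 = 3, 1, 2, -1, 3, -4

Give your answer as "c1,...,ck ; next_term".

  a_2 = -1·1 + 1·3 = 2
  a_3 = -1·2 + 1·1 = -1
  a_4 = -1·-1 + 1·2 = 3
  a_5 = -1·3 + 1·-1 = -4
  a_6 = -1·-4 + 1·3 = 7

-1,1 ; 7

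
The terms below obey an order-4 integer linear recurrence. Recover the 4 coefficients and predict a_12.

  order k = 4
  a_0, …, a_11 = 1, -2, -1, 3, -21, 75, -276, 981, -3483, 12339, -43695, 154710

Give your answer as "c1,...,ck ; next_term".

-3,3,3,-3 ; -547749

  a_4 = -3·3 + 3·-1 + 3·-2 + -3·1 = -21
  a_5 = -3·-21 + 3·3 + 3·-1 + -3·-2 = 75
  a_6 = -3·75 + 3·-21 + 3·3 + -3·-1 = -276
  a_7 = -3·-276 + 3·75 + 3·-21 + -3·3 = 981
  a_8 = -3·981 + 3·-276 + 3·75 + -3·-21 = -3483
  a_9 = -3·-3483 + 3·981 + 3·-276 + -3·75 = 12339
  a_10 = -3·12339 + 3·-3483 + 3·981 + -3·-276 = -43695
  a_11 = -3·-43695 + 3·12339 + 3·-3483 + -3·981 = 154710
  a_12 = -3·154710 + 3·-43695 + 3·12339 + -3·-3483 = -547749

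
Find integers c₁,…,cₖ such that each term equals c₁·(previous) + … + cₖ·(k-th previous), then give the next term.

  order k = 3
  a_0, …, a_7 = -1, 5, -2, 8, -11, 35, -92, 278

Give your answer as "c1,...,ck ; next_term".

  a_3 = -3·-2 + 1·5 + 3·-1 = 8
  a_4 = -3·8 + 1·-2 + 3·5 = -11
  a_5 = -3·-11 + 1·8 + 3·-2 = 35
  a_6 = -3·35 + 1·-11 + 3·8 = -92
  a_7 = -3·-92 + 1·35 + 3·-11 = 278
  a_8 = -3·278 + 1·-92 + 3·35 = -821

-3,1,3 ; -821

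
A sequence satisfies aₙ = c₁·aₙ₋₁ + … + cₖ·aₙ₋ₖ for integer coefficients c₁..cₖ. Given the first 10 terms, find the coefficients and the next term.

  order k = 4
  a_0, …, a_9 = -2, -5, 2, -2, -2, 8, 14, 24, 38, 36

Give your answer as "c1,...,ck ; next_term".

2,-1,0,-2 ; 6

  a_4 = 2·-2 + -1·2 + 0·-5 + -2·-2 = -2
  a_5 = 2·-2 + -1·-2 + 0·2 + -2·-5 = 8
  a_6 = 2·8 + -1·-2 + 0·-2 + -2·2 = 14
  a_7 = 2·14 + -1·8 + 0·-2 + -2·-2 = 24
  a_8 = 2·24 + -1·14 + 0·8 + -2·-2 = 38
  a_9 = 2·38 + -1·24 + 0·14 + -2·8 = 36
  a_10 = 2·36 + -1·38 + 0·24 + -2·14 = 6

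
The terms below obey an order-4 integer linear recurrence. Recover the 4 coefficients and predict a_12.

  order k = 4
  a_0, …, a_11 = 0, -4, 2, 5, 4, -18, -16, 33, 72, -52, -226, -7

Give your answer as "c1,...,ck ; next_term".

0,-2,-2,1 ; 628

  a_4 = 0·5 + -2·2 + -2·-4 + 1·0 = 4
  a_5 = 0·4 + -2·5 + -2·2 + 1·-4 = -18
  a_6 = 0·-18 + -2·4 + -2·5 + 1·2 = -16
  a_7 = 0·-16 + -2·-18 + -2·4 + 1·5 = 33
  a_8 = 0·33 + -2·-16 + -2·-18 + 1·4 = 72
  a_9 = 0·72 + -2·33 + -2·-16 + 1·-18 = -52
  a_10 = 0·-52 + -2·72 + -2·33 + 1·-16 = -226
  a_11 = 0·-226 + -2·-52 + -2·72 + 1·33 = -7
  a_12 = 0·-7 + -2·-226 + -2·-52 + 1·72 = 628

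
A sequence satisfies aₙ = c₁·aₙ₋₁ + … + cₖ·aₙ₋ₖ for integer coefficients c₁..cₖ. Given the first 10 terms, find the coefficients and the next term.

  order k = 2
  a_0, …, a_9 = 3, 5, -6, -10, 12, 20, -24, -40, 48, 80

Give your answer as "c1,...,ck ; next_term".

0,-2 ; -96

  a_2 = 0·5 + -2·3 = -6
  a_3 = 0·-6 + -2·5 = -10
  a_4 = 0·-10 + -2·-6 = 12
  a_5 = 0·12 + -2·-10 = 20
  a_6 = 0·20 + -2·12 = -24
  a_7 = 0·-24 + -2·20 = -40
  a_8 = 0·-40 + -2·-24 = 48
  a_9 = 0·48 + -2·-40 = 80
  a_10 = 0·80 + -2·48 = -96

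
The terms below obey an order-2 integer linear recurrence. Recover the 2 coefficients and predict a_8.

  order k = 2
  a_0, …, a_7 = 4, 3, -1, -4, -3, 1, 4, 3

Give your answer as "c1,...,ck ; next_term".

1,-1 ; -1

  a_2 = 1·3 + -1·4 = -1
  a_3 = 1·-1 + -1·3 = -4
  a_4 = 1·-4 + -1·-1 = -3
  a_5 = 1·-3 + -1·-4 = 1
  a_6 = 1·1 + -1·-3 = 4
  a_7 = 1·4 + -1·1 = 3
  a_8 = 1·3 + -1·4 = -1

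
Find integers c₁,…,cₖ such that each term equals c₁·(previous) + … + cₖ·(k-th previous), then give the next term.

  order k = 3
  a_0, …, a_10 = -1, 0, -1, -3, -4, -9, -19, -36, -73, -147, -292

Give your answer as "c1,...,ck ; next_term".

  a_3 = 1·-1 + 1·0 + 2·-1 = -3
  a_4 = 1·-3 + 1·-1 + 2·0 = -4
  a_5 = 1·-4 + 1·-3 + 2·-1 = -9
  a_6 = 1·-9 + 1·-4 + 2·-3 = -19
  a_7 = 1·-19 + 1·-9 + 2·-4 = -36
  a_8 = 1·-36 + 1·-19 + 2·-9 = -73
  a_9 = 1·-73 + 1·-36 + 2·-19 = -147
  a_10 = 1·-147 + 1·-73 + 2·-36 = -292
  a_11 = 1·-292 + 1·-147 + 2·-73 = -585

1,1,2 ; -585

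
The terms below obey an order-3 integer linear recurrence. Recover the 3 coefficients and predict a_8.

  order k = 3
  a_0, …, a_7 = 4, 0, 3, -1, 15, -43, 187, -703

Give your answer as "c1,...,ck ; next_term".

  a_3 = -3·3 + 4·0 + 2·4 = -1
  a_4 = -3·-1 + 4·3 + 2·0 = 15
  a_5 = -3·15 + 4·-1 + 2·3 = -43
  a_6 = -3·-43 + 4·15 + 2·-1 = 187
  a_7 = -3·187 + 4·-43 + 2·15 = -703
  a_8 = -3·-703 + 4·187 + 2·-43 = 2771

-3,4,2 ; 2771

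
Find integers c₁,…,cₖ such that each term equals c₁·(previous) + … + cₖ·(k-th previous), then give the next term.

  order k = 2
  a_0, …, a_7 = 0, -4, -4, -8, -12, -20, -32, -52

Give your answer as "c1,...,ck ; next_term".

  a_2 = 1·-4 + 1·0 = -4
  a_3 = 1·-4 + 1·-4 = -8
  a_4 = 1·-8 + 1·-4 = -12
  a_5 = 1·-12 + 1·-8 = -20
  a_6 = 1·-20 + 1·-12 = -32
  a_7 = 1·-32 + 1·-20 = -52
  a_8 = 1·-52 + 1·-32 = -84

1,1 ; -84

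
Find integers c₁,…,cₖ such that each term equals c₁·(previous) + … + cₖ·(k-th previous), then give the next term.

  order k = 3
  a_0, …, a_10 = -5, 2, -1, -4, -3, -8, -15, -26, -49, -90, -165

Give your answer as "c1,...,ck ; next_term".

  a_3 = 1·-1 + 1·2 + 1·-5 = -4
  a_4 = 1·-4 + 1·-1 + 1·2 = -3
  a_5 = 1·-3 + 1·-4 + 1·-1 = -8
  a_6 = 1·-8 + 1·-3 + 1·-4 = -15
  a_7 = 1·-15 + 1·-8 + 1·-3 = -26
  a_8 = 1·-26 + 1·-15 + 1·-8 = -49
  a_9 = 1·-49 + 1·-26 + 1·-15 = -90
  a_10 = 1·-90 + 1·-49 + 1·-26 = -165
  a_11 = 1·-165 + 1·-90 + 1·-49 = -304

1,1,1 ; -304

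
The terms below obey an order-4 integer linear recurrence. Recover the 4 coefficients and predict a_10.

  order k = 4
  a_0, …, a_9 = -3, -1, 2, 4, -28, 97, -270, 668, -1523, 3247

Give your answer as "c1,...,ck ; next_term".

-4,-4,1,1 ; -6498

  a_4 = -4·4 + -4·2 + 1·-1 + 1·-3 = -28
  a_5 = -4·-28 + -4·4 + 1·2 + 1·-1 = 97
  a_6 = -4·97 + -4·-28 + 1·4 + 1·2 = -270
  a_7 = -4·-270 + -4·97 + 1·-28 + 1·4 = 668
  a_8 = -4·668 + -4·-270 + 1·97 + 1·-28 = -1523
  a_9 = -4·-1523 + -4·668 + 1·-270 + 1·97 = 3247
  a_10 = -4·3247 + -4·-1523 + 1·668 + 1·-270 = -6498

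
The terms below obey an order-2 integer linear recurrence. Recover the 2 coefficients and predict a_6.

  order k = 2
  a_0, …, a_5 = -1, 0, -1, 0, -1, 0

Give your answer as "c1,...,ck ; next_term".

  a_2 = 0·0 + 1·-1 = -1
  a_3 = 0·-1 + 1·0 = 0
  a_4 = 0·0 + 1·-1 = -1
  a_5 = 0·-1 + 1·0 = 0
  a_6 = 0·0 + 1·-1 = -1

0,1 ; -1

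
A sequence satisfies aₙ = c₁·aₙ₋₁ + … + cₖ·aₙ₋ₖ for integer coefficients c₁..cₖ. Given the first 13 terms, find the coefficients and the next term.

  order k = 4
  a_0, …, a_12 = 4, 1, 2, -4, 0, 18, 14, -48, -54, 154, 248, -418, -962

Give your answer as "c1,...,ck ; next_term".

  a_4 = 1·-4 + -3·2 + 2·1 + 2·4 = 0
  a_5 = 1·0 + -3·-4 + 2·2 + 2·1 = 18
  a_6 = 1·18 + -3·0 + 2·-4 + 2·2 = 14
  a_7 = 1·14 + -3·18 + 2·0 + 2·-4 = -48
  a_8 = 1·-48 + -3·14 + 2·18 + 2·0 = -54
  a_9 = 1·-54 + -3·-48 + 2·14 + 2·18 = 154
  a_10 = 1·154 + -3·-54 + 2·-48 + 2·14 = 248
  a_11 = 1·248 + -3·154 + 2·-54 + 2·-48 = -418
  a_12 = 1·-418 + -3·248 + 2·154 + 2·-54 = -962
  a_13 = 1·-962 + -3·-418 + 2·248 + 2·154 = 1096

1,-3,2,2 ; 1096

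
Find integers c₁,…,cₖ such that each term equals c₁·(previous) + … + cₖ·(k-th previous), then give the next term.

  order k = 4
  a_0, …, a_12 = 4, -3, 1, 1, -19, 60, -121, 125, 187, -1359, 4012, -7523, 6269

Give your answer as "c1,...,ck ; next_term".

-3,-3,3,-1 ; 17157

  a_4 = -3·1 + -3·1 + 3·-3 + -1·4 = -19
  a_5 = -3·-19 + -3·1 + 3·1 + -1·-3 = 60
  a_6 = -3·60 + -3·-19 + 3·1 + -1·1 = -121
  a_7 = -3·-121 + -3·60 + 3·-19 + -1·1 = 125
  a_8 = -3·125 + -3·-121 + 3·60 + -1·-19 = 187
  a_9 = -3·187 + -3·125 + 3·-121 + -1·60 = -1359
  a_10 = -3·-1359 + -3·187 + 3·125 + -1·-121 = 4012
  a_11 = -3·4012 + -3·-1359 + 3·187 + -1·125 = -7523
  a_12 = -3·-7523 + -3·4012 + 3·-1359 + -1·187 = 6269
  a_13 = -3·6269 + -3·-7523 + 3·4012 + -1·-1359 = 17157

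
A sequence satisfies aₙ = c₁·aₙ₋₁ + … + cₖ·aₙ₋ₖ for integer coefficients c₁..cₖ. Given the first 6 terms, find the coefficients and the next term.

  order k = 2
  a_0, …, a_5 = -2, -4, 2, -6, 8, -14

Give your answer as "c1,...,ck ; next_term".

  a_2 = -1·-4 + 1·-2 = 2
  a_3 = -1·2 + 1·-4 = -6
  a_4 = -1·-6 + 1·2 = 8
  a_5 = -1·8 + 1·-6 = -14
  a_6 = -1·-14 + 1·8 = 22

-1,1 ; 22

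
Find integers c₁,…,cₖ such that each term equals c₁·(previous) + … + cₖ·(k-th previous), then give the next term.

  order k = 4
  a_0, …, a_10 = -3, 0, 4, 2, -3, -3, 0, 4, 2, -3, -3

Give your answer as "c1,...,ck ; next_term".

  a_4 = -1·2 + -1·4 + -1·0 + -1·-3 = -3
  a_5 = -1·-3 + -1·2 + -1·4 + -1·0 = -3
  a_6 = -1·-3 + -1·-3 + -1·2 + -1·4 = 0
  a_7 = -1·0 + -1·-3 + -1·-3 + -1·2 = 4
  a_8 = -1·4 + -1·0 + -1·-3 + -1·-3 = 2
  a_9 = -1·2 + -1·4 + -1·0 + -1·-3 = -3
  a_10 = -1·-3 + -1·2 + -1·4 + -1·0 = -3
  a_11 = -1·-3 + -1·-3 + -1·2 + -1·4 = 0

-1,-1,-1,-1 ; 0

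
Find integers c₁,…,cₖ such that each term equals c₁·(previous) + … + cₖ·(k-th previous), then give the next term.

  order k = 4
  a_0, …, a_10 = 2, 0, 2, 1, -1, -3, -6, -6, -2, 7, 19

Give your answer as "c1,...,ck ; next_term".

1,0,-1,-1 ; 27

  a_4 = 1·1 + 0·2 + -1·0 + -1·2 = -1
  a_5 = 1·-1 + 0·1 + -1·2 + -1·0 = -3
  a_6 = 1·-3 + 0·-1 + -1·1 + -1·2 = -6
  a_7 = 1·-6 + 0·-3 + -1·-1 + -1·1 = -6
  a_8 = 1·-6 + 0·-6 + -1·-3 + -1·-1 = -2
  a_9 = 1·-2 + 0·-6 + -1·-6 + -1·-3 = 7
  a_10 = 1·7 + 0·-2 + -1·-6 + -1·-6 = 19
  a_11 = 1·19 + 0·7 + -1·-2 + -1·-6 = 27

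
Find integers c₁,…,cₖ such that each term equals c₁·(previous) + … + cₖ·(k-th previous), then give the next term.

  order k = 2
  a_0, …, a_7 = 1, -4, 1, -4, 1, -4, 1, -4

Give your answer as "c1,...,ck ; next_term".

0,1 ; 1

  a_2 = 0·-4 + 1·1 = 1
  a_3 = 0·1 + 1·-4 = -4
  a_4 = 0·-4 + 1·1 = 1
  a_5 = 0·1 + 1·-4 = -4
  a_6 = 0·-4 + 1·1 = 1
  a_7 = 0·1 + 1·-4 = -4
  a_8 = 0·-4 + 1·1 = 1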